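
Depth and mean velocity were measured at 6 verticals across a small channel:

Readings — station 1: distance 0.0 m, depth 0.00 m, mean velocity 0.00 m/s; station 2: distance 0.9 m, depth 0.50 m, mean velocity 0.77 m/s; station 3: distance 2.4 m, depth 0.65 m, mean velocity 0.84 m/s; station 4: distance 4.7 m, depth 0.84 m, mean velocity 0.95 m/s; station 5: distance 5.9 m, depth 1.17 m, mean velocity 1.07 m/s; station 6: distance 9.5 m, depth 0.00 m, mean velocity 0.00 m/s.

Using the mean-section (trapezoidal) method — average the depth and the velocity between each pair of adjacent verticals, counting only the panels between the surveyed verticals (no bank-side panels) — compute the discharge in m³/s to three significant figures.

4.66 m³/s

Panel 1-2: Δb = 0.9 m, d̄ = (0.00+0.50)/2 = 0.25, v̄ = (0.00+0.77)/2 = 0.385 → q = 0.9×0.25×0.385 = 0.08663 m³/s
Panel 2-3: Δb = 1.5 m, d̄ = (0.50+0.65)/2 = 0.575, v̄ = (0.77+0.84)/2 = 0.805 → q = 1.5×0.575×0.805 = 0.6943 m³/s
Panel 3-4: Δb = 2.3 m, d̄ = (0.65+0.84)/2 = 0.745, v̄ = (0.84+0.95)/2 = 0.895 → q = 2.3×0.745×0.895 = 1.534 m³/s
Panel 4-5: Δb = 1.2 m, d̄ = (0.84+1.17)/2 = 1.005, v̄ = (0.95+1.07)/2 = 1.01 → q = 1.2×1.005×1.01 = 1.218 m³/s
Panel 5-6: Δb = 3.6 m, d̄ = (1.17+0.00)/2 = 0.585, v̄ = (1.07+0.00)/2 = 0.535 → q = 3.6×0.585×0.535 = 1.127 m³/s
Q = Σ q = 4.659 m³/s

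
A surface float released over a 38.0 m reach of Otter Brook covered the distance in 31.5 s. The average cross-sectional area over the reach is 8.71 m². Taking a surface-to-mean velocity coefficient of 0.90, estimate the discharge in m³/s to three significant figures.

v_surface = L / t̄ = 38.0 / 31.5 = 1.206 m/s
v_mean = 0.90 × 1.206 = 1.086 m/s
Q = A × v_mean = 8.71 × 1.086 = 9.457 m³/s

9.46 m³/s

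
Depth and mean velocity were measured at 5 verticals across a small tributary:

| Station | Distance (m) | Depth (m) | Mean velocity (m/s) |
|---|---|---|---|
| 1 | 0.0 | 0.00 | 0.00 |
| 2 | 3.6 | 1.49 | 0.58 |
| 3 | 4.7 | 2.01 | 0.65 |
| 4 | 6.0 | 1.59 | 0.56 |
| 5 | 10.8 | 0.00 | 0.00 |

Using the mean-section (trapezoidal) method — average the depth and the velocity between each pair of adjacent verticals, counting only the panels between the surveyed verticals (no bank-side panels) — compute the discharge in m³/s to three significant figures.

4.45 m³/s

Panel 1-2: Δb = 3.6 m, d̄ = (0.00+1.49)/2 = 0.745, v̄ = (0.00+0.58)/2 = 0.29 → q = 3.6×0.745×0.29 = 0.7778 m³/s
Panel 2-3: Δb = 1.1 m, d̄ = (1.49+2.01)/2 = 1.75, v̄ = (0.58+0.65)/2 = 0.615 → q = 1.1×1.75×0.615 = 1.184 m³/s
Panel 3-4: Δb = 1.3 m, d̄ = (2.01+1.59)/2 = 1.8, v̄ = (0.65+0.56)/2 = 0.605 → q = 1.3×1.8×0.605 = 1.416 m³/s
Panel 4-5: Δb = 4.8 m, d̄ = (1.59+0.00)/2 = 0.795, v̄ = (0.56+0.00)/2 = 0.28 → q = 4.8×0.795×0.28 = 1.068 m³/s
Q = Σ q = 4.446 m³/s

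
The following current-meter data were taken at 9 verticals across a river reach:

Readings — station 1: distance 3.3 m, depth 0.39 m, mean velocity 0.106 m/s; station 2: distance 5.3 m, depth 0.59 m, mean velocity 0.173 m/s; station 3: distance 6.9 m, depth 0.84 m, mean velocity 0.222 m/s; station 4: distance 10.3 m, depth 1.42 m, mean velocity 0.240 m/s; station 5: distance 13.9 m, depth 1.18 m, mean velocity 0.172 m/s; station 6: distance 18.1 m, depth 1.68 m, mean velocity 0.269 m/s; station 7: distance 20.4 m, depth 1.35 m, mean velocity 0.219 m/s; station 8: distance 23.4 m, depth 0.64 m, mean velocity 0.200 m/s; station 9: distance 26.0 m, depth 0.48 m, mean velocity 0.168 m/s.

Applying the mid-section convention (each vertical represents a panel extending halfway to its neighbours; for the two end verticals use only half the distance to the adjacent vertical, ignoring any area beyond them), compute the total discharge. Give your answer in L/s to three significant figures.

5390 L/s

w_1 = (5.3 − 3.3)/2 = 1 m; q_1 = 0.106 × 0.39 × 1 = 0.04134 m³/s
w_2 = (6.9 − 3.3)/2 = 1.8 m; q_2 = 0.173 × 0.59 × 1.8 = 0.1837 m³/s
w_3 = (10.3 − 5.3)/2 = 2.5 m; q_3 = 0.222 × 0.84 × 2.5 = 0.4662 m³/s
w_4 = (13.9 − 6.9)/2 = 3.5 m; q_4 = 0.240 × 1.42 × 3.5 = 1.193 m³/s
w_5 = (18.1 − 10.3)/2 = 3.9 m; q_5 = 0.172 × 1.18 × 3.9 = 0.7915 m³/s
w_6 = (20.4 − 13.9)/2 = 3.25 m; q_6 = 0.269 × 1.68 × 3.25 = 1.469 m³/s
w_7 = (23.4 − 18.1)/2 = 2.65 m; q_7 = 0.219 × 1.35 × 2.65 = 0.7835 m³/s
w_8 = (26.0 − 20.4)/2 = 2.8 m; q_8 = 0.200 × 0.64 × 2.8 = 0.3584 m³/s
w_9 = (26.0 − 23.4)/2 = 1.3 m; q_9 = 0.168 × 0.48 × 1.3 = 0.1048 m³/s
Q = Σ qᵢ = 5.391 m³/s
= 5.391 × 1000 = 5391 L/s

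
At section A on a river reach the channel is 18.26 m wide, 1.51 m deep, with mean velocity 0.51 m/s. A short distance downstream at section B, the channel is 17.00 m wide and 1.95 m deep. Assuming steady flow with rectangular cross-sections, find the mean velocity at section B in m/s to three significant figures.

Q = A₁V₁ = (18.26×1.51) × 0.51 = 14.06 m³/s
A₂ = 17.00 × 1.95 = 33.15 m²
V₂ = Q/A₂ = 14.06/33.15 = 0.4242 m/s

0.424 m/s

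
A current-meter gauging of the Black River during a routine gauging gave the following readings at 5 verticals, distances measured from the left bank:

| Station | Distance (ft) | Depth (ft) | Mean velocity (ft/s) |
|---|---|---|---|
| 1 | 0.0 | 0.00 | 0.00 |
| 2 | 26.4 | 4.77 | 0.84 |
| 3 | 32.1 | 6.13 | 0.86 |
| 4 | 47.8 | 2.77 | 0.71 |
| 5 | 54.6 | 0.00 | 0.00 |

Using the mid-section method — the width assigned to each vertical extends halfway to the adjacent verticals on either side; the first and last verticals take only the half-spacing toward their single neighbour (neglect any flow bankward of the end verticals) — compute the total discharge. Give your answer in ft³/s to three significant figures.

143 ft³/s

w_2 = (32.1 − 0.0)/2 = 16.05 ft; q_2 = 0.84 × 4.77 × 16.05 = 64.31 ft³/s
w_3 = (47.8 − 26.4)/2 = 10.7 ft; q_3 = 0.86 × 6.13 × 10.7 = 56.41 ft³/s
w_4 = (54.6 − 32.1)/2 = 11.25 ft; q_4 = 0.71 × 2.77 × 11.25 = 22.13 ft³/s
Stations 1, 5 contribute zero (depth or velocity is 0).
Q = Σ qᵢ = 142.8 ft³/s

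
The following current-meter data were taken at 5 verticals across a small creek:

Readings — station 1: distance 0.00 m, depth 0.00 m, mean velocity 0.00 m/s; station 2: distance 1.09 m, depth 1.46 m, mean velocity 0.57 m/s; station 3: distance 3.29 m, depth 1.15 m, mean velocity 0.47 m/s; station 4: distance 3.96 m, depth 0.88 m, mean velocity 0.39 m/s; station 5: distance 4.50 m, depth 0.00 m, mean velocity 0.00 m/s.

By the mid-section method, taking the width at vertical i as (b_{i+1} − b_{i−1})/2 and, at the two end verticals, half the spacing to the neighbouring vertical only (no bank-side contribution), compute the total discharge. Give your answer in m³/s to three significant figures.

2.35 m³/s

w_2 = (3.29 − 0.00)/2 = 1.645 m; q_2 = 0.57 × 1.46 × 1.645 = 1.369 m³/s
w_3 = (3.96 − 1.09)/2 = 1.435 m; q_3 = 0.47 × 1.15 × 1.435 = 0.7756 m³/s
w_4 = (4.50 − 3.29)/2 = 0.605 m; q_4 = 0.39 × 0.88 × 0.605 = 0.2076 m³/s
Stations 1, 5 contribute zero (depth or velocity is 0).
Q = Σ qᵢ = 2.352 m³/s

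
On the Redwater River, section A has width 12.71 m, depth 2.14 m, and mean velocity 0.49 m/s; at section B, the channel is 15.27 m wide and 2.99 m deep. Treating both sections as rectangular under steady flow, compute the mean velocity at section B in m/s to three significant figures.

0.292 m/s

Q = A₁V₁ = (12.71×2.14) × 0.49 = 13.33 m³/s
A₂ = 15.27 × 2.99 = 45.66 m²
V₂ = Q/A₂ = 13.33/45.66 = 0.2919 m/s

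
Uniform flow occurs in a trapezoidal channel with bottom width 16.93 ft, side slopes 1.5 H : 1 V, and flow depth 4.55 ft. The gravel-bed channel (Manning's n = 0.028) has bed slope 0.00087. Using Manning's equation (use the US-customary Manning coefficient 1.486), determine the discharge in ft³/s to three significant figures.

A = (b + z·y)·y = (16.93 + 1.5×4.55)×4.55 = 108.1 ft²
P = b + 2y√(1+z²) = 16.93 + 2×4.55×√(1+1.5²) = 33.34 ft
R = A/P = 108.1/33.34 = 3.242 ft
Q = (1.486/n)·A·R^(2/3)·S^(1/2) = (1.486/0.028) × 108.1 × 3.242^(2/3) × 0.00087^(1/2) = 370.6 ft³/s

371 ft³/s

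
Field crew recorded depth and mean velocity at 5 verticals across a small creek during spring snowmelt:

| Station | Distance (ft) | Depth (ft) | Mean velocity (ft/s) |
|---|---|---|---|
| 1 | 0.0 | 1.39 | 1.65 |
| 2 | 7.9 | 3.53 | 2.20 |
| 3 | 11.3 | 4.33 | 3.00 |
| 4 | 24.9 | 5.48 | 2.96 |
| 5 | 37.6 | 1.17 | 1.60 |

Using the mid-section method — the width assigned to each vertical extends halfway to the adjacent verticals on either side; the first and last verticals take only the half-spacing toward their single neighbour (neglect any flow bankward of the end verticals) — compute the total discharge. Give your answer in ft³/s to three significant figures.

389 ft³/s

w_1 = (7.9 − 0.0)/2 = 3.95 ft; q_1 = 1.65 × 1.39 × 3.95 = 9.059 ft³/s
w_2 = (11.3 − 0.0)/2 = 5.65 ft; q_2 = 2.20 × 3.53 × 5.65 = 43.88 ft³/s
w_3 = (24.9 − 7.9)/2 = 8.5 ft; q_3 = 3.00 × 4.33 × 8.5 = 110.4 ft³/s
w_4 = (37.6 − 11.3)/2 = 13.15 ft; q_4 = 2.96 × 5.48 × 13.15 = 213.3 ft³/s
w_5 = (37.6 − 24.9)/2 = 6.35 ft; q_5 = 1.60 × 1.17 × 6.35 = 11.89 ft³/s
Q = Σ qᵢ = 388.5 ft³/s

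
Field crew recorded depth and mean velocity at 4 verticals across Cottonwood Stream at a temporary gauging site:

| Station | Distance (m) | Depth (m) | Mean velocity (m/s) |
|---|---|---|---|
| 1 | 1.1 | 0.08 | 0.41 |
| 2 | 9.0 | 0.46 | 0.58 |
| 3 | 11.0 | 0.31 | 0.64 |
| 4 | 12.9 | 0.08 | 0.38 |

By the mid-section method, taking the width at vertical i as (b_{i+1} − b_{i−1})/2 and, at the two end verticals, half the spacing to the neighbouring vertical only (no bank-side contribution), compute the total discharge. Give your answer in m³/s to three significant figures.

w_1 = (9.0 − 1.1)/2 = 3.95 m; q_1 = 0.41 × 0.08 × 3.95 = 0.1296 m³/s
w_2 = (11.0 − 1.1)/2 = 4.95 m; q_2 = 0.58 × 0.46 × 4.95 = 1.321 m³/s
w_3 = (12.9 − 9.0)/2 = 1.95 m; q_3 = 0.64 × 0.31 × 1.95 = 0.3869 m³/s
w_4 = (12.9 − 11.0)/2 = 0.95 m; q_4 = 0.38 × 0.08 × 0.95 = 0.02888 m³/s
Q = Σ qᵢ = 1.866 m³/s

1.87 m³/s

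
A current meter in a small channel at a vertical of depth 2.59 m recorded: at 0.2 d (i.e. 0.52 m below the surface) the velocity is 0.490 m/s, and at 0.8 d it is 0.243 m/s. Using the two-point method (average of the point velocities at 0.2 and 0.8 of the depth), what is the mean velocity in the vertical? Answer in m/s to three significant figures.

v̄ = (0.490 + 0.243) / 2 = 0.3665 m/s

0.367 m/s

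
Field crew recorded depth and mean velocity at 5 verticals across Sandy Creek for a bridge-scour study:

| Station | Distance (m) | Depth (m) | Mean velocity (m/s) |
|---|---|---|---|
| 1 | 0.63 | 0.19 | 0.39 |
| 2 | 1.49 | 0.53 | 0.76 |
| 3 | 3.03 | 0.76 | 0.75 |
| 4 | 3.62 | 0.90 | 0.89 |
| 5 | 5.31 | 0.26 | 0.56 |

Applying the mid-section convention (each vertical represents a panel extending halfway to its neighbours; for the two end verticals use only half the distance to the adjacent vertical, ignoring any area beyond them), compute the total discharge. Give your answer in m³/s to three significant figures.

2.16 m³/s

w_1 = (1.49 − 0.63)/2 = 0.43 m; q_1 = 0.39 × 0.19 × 0.43 = 0.03186 m³/s
w_2 = (3.03 − 0.63)/2 = 1.2 m; q_2 = 0.76 × 0.53 × 1.2 = 0.4834 m³/s
w_3 = (3.62 − 1.49)/2 = 1.065 m; q_3 = 0.75 × 0.76 × 1.065 = 0.6071 m³/s
w_4 = (5.31 − 3.03)/2 = 1.14 m; q_4 = 0.89 × 0.90 × 1.14 = 0.9131 m³/s
w_5 = (5.31 − 3.62)/2 = 0.845 m; q_5 = 0.56 × 0.26 × 0.845 = 0.1230 m³/s
Q = Σ qᵢ = 2.158 m³/s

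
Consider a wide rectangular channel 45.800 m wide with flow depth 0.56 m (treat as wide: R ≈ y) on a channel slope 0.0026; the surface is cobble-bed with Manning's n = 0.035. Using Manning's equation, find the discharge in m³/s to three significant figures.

A = b·y = 45.800 × 0.56 = 25.65 m²
Wide channel: R ≈ y = 0.56 m
Q = (1/n)·A·R^(2/3)·S^(1/2) = (1/0.035) × 25.65 × 0.5600^(2/3) × 0.0026^(1/2) = 25.39 m³/s

25.4 m³/s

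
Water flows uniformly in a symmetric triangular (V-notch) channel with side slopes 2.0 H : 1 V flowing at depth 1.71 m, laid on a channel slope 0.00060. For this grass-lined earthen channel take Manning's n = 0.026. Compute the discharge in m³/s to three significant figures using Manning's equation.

A = z·y² = 2.0×1.71² = 5.848 m²
P = 2y√(1+z²) = 2×1.71×√(1+2.0²) = 7.647 m
R = A/P = 5.848/7.647 = 0.7647 m
Q = (1/n)·A·R^(2/3)·S^(1/2) = (1/0.026) × 5.848 × 0.7647^(2/3) × 0.00060^(1/2) = 4.607 m³/s

4.61 m³/s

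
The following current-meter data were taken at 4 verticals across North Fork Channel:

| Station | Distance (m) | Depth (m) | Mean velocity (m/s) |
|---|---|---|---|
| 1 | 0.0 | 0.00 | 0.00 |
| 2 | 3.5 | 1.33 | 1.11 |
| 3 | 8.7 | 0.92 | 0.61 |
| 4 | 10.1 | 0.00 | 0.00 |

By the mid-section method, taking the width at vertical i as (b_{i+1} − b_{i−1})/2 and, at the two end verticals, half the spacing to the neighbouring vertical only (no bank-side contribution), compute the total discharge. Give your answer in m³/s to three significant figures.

8.27 m³/s

w_2 = (8.7 − 0.0)/2 = 4.35 m; q_2 = 1.11 × 1.33 × 4.35 = 6.422 m³/s
w_3 = (10.1 − 3.5)/2 = 3.3 m; q_3 = 0.61 × 0.92 × 3.3 = 1.852 m³/s
Stations 1, 4 contribute zero (depth or velocity is 0).
Q = Σ qᵢ = 8.274 m³/s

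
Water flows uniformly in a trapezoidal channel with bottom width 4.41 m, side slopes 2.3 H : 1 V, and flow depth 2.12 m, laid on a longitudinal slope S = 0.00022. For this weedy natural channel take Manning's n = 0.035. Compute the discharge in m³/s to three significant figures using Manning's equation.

9.98 m³/s

A = (b + z·y)·y = (4.41 + 2.3×2.12)×2.12 = 19.69 m²
P = b + 2y√(1+z²) = 4.41 + 2×2.12×√(1+2.3²) = 15.04 m
R = A/P = 19.69/15.04 = 1.309 m
Q = (1/n)·A·R^(2/3)·S^(1/2) = (1/0.035) × 19.69 × 1.309^(2/3) × 0.00022^(1/2) = 9.981 m³/s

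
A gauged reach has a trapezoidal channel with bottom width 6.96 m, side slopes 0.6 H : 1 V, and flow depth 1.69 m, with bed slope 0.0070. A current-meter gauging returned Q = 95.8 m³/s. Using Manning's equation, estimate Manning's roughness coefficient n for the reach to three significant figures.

A = (b + z·y)·y = (6.96 + 0.6×1.69)×1.69 = 13.48 m²
P = b + 2y√(1+z²) = 6.96 + 2×1.69×√(1+0.6²) = 10.90 m
R = A/P = 13.48/10.90 = 1.236 m
n = (1/Q)·A·R^(2/3)·S^(1/2) = (1/95.8) × 13.48 × 1.152 × 0.08367 = 0.01356

0.0136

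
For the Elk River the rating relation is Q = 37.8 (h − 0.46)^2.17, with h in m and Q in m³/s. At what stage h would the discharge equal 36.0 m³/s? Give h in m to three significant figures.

1.44 m

h − h₀ = (Q/C)^(1/b) = (36.0/37.8)^(1/2.17) = 0.9778 m
h = 0.46 + 0.9778 = 1.438 m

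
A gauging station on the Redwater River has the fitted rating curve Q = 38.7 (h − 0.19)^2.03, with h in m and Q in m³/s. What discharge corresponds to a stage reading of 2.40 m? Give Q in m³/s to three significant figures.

Q = 38.7 × (2.40 − 0.19)^2.03 = 38.7 × 2.21^2.03 = 193.6 m³/s

194 m³/s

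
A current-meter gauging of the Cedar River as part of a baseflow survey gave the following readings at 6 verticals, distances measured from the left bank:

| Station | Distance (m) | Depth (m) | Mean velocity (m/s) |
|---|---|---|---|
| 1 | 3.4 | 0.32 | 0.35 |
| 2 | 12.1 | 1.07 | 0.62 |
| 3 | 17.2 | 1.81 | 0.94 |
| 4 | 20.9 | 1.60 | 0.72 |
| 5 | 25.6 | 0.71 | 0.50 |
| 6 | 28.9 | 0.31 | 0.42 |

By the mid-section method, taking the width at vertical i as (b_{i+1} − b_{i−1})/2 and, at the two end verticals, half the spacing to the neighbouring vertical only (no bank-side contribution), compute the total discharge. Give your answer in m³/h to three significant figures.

w_1 = (12.1 − 3.4)/2 = 4.35 m; q_1 = 0.35 × 0.32 × 4.35 = 0.4872 m³/s
w_2 = (17.2 − 3.4)/2 = 6.9 m; q_2 = 0.62 × 1.07 × 6.9 = 4.577 m³/s
w_3 = (20.9 − 12.1)/2 = 4.4 m; q_3 = 0.94 × 1.81 × 4.4 = 7.486 m³/s
w_4 = (25.6 − 17.2)/2 = 4.2 m; q_4 = 0.72 × 1.60 × 4.2 = 4.838 m³/s
w_5 = (28.9 − 20.9)/2 = 4 m; q_5 = 0.50 × 0.71 × 4 = 1.420 m³/s
w_6 = (28.9 − 25.6)/2 = 1.65 m; q_6 = 0.42 × 0.31 × 1.65 = 0.2148 m³/s
Q = Σ qᵢ = 19.02 m³/s
= 19.02 × 3600 = 68490 m³/h

68500 m³/h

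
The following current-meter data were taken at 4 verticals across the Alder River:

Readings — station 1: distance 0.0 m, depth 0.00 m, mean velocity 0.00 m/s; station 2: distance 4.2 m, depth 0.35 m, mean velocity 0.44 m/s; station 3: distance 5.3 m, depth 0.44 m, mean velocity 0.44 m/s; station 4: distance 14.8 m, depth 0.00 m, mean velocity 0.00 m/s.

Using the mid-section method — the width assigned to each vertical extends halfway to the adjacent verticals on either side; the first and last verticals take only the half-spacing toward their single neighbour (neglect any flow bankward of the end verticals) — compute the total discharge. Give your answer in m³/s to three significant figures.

w_2 = (5.3 − 0.0)/2 = 2.65 m; q_2 = 0.44 × 0.35 × 2.65 = 0.4081 m³/s
w_3 = (14.8 − 4.2)/2 = 5.3 m; q_3 = 0.44 × 0.44 × 5.3 = 1.026 m³/s
Stations 1, 4 contribute zero (depth or velocity is 0).
Q = Σ qᵢ = 1.434 m³/s

1.43 m³/s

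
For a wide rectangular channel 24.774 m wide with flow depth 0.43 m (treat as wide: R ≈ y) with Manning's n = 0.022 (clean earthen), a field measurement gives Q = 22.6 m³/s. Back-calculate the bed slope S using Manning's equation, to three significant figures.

A = b·y = 24.774 × 0.43 = 10.65 m²
Wide channel: R ≈ y = 0.43 m
S = (Q·n / (1·A·R^(2/3)))² = (22.6×0.022 / (1×10.65×0.5697))² = 0.006712

0.00671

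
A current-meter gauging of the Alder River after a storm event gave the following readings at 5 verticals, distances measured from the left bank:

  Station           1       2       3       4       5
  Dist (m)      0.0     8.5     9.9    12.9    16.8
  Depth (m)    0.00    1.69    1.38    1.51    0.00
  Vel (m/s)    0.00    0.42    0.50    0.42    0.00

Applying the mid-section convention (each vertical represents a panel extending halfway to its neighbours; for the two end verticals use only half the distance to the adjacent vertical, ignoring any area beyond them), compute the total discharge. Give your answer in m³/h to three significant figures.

w_2 = (9.9 − 0.0)/2 = 4.95 m; q_2 = 0.42 × 1.69 × 4.95 = 3.514 m³/s
w_3 = (12.9 − 8.5)/2 = 2.2 m; q_3 = 0.50 × 1.38 × 2.2 = 1.518 m³/s
w_4 = (16.8 − 9.9)/2 = 3.45 m; q_4 = 0.42 × 1.51 × 3.45 = 2.188 m³/s
Stations 1, 5 contribute zero (depth or velocity is 0).
Q = Σ qᵢ = 7.220 m³/s
= 7.220 × 3600 = 25990 m³/h

26000 m³/h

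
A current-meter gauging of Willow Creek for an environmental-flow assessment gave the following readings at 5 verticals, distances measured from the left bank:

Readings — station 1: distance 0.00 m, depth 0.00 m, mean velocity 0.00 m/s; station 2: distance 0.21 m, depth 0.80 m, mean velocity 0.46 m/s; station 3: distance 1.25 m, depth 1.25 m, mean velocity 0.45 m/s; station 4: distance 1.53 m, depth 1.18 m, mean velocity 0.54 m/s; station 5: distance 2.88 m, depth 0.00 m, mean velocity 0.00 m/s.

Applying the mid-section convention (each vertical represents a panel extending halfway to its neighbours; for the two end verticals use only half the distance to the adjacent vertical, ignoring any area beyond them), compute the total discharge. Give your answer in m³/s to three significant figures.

w_2 = (1.25 − 0.00)/2 = 0.625 m; q_2 = 0.46 × 0.80 × 0.625 = 0.2300 m³/s
w_3 = (1.53 − 0.21)/2 = 0.66 m; q_3 = 0.45 × 1.25 × 0.66 = 0.3713 m³/s
w_4 = (2.88 − 1.25)/2 = 0.815 m; q_4 = 0.54 × 1.18 × 0.815 = 0.5193 m³/s
Stations 1, 5 contribute zero (depth or velocity is 0).
Q = Σ qᵢ = 1.121 m³/s

1.12 m³/s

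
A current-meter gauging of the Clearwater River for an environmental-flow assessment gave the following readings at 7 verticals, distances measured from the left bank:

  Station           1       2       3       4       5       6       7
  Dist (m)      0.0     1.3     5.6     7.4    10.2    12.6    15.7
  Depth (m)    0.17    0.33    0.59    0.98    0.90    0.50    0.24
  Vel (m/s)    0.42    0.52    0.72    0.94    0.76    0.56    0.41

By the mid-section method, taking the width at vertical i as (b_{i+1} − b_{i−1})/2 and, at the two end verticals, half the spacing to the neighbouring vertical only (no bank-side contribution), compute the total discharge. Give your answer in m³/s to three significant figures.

6.64 m³/s

w_1 = (1.3 − 0.0)/2 = 0.65 m; q_1 = 0.42 × 0.17 × 0.65 = 0.04641 m³/s
w_2 = (5.6 − 0.0)/2 = 2.8 m; q_2 = 0.52 × 0.33 × 2.8 = 0.4805 m³/s
w_3 = (7.4 − 1.3)/2 = 3.05 m; q_3 = 0.72 × 0.59 × 3.05 = 1.296 m³/s
w_4 = (10.2 − 5.6)/2 = 2.3 m; q_4 = 0.94 × 0.98 × 2.3 = 2.119 m³/s
w_5 = (12.6 − 7.4)/2 = 2.6 m; q_5 = 0.76 × 0.90 × 2.6 = 1.778 m³/s
w_6 = (15.7 − 10.2)/2 = 2.75 m; q_6 = 0.56 × 0.50 × 2.75 = 0.7700 m³/s
w_7 = (15.7 − 12.6)/2 = 1.55 m; q_7 = 0.41 × 0.24 × 1.55 = 0.1525 m³/s
Q = Σ qᵢ = 6.642 m³/s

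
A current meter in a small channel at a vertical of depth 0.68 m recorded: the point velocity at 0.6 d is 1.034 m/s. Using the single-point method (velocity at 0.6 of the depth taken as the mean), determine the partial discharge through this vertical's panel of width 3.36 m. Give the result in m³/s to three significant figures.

2.36 m³/s

v̄ = v₀.₆ = 1.034 m/s
q = v̄ × d × w = 1.034 × 0.68 × 3.36 = 2.362 m³/s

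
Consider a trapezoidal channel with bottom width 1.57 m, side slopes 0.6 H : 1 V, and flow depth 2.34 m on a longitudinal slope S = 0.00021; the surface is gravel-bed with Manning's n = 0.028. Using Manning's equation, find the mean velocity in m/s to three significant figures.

A = (b + z·y)·y = (1.57 + 0.6×2.34)×2.34 = 6.959 m²
P = b + 2y√(1+z²) = 1.57 + 2×2.34×√(1+0.6²) = 7.028 m
R = A/P = 6.959/7.028 = 0.9902 m
Q = (1/n)·A·R^(2/3)·S^(1/2) = (1/0.028) × 6.959 × 0.9902^(2/3) × 0.00021^(1/2) = 3.578 m³/s
V = Q/A = 3.578/6.959 = 0.5142 m/s

0.514 m/s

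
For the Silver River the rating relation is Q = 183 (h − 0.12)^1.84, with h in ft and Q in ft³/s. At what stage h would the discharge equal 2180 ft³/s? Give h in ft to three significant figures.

h − h₀ = (Q/C)^(1/b) = (2180/183)^(1/1.84) = 3.844 ft
h = 0.12 + 3.844 = 3.964 ft

3.96 ft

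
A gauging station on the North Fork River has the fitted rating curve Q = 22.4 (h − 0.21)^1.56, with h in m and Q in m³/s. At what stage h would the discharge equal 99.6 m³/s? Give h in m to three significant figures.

2.81 m

h − h₀ = (Q/C)^(1/b) = (99.6/22.4)^(1/1.56) = 2.603 m
h = 0.21 + 2.603 = 2.813 m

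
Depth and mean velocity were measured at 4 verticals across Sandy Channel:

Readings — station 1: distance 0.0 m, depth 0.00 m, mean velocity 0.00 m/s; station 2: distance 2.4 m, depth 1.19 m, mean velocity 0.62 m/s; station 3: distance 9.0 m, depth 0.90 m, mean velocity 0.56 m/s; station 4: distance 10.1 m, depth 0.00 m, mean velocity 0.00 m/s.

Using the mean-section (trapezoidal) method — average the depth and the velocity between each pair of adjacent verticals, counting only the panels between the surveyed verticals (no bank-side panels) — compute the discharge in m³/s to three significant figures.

Panel 1-2: Δb = 2.4 m, d̄ = (0.00+1.19)/2 = 0.595, v̄ = (0.00+0.62)/2 = 0.31 → q = 2.4×0.595×0.31 = 0.4427 m³/s
Panel 2-3: Δb = 6.6 m, d̄ = (1.19+0.90)/2 = 1.045, v̄ = (0.62+0.56)/2 = 0.59 → q = 6.6×1.045×0.59 = 4.069 m³/s
Panel 3-4: Δb = 1.1 m, d̄ = (0.90+0.00)/2 = 0.45, v̄ = (0.56+0.00)/2 = 0.28 → q = 1.1×0.45×0.28 = 0.1386 m³/s
Q = Σ q = 4.651 m³/s

4.65 m³/s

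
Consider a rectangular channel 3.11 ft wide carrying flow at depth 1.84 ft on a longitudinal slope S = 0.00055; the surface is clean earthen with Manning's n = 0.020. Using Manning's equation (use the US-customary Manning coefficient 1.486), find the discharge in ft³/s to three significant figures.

8.90 ft³/s

A = b·y = 3.11 × 1.84 = 5.722 ft²
P = b + 2y = 3.11 + 2×1.84 = 6.790 ft
R = A/P = 5.722/6.790 = 0.8428 ft
Q = (1.486/n)·A·R^(2/3)·S^(1/2) = (1.486/0.020) × 5.722 × 0.8428^(2/3) × 0.00055^(1/2) = 8.897 ft³/s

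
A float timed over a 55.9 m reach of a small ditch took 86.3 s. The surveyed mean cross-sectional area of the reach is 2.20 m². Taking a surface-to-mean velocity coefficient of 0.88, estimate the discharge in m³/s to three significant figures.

1.25 m³/s

v_surface = L / t̄ = 55.9 / 86.3 = 0.6477 m/s
v_mean = 0.88 × 0.6477 = 0.5700 m/s
Q = A × v_mean = 2.20 × 0.5700 = 1.254 m³/s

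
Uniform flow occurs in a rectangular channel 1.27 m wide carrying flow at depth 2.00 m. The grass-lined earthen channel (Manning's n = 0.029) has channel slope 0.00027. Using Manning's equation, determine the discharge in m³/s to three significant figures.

0.885 m³/s

A = b·y = 1.27 × 2.00 = 2.540 m²
P = b + 2y = 1.27 + 2×2.00 = 5.270 m
R = A/P = 2.540/5.270 = 0.4820 m
Q = (1/n)·A·R^(2/3)·S^(1/2) = (1/0.029) × 2.540 × 0.4820^(2/3) × 0.00027^(1/2) = 0.8847 m³/s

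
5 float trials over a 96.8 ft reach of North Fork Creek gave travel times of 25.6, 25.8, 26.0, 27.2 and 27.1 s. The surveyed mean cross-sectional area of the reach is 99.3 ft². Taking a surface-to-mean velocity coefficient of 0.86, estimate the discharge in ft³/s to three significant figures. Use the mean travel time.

314 ft³/s

t̄ = (25.6 + 25.8 + 26.0 + 27.2 + 27.1) / 5 = 26.34 s
v_surface = L / t̄ = 96.8 / 26.34 = 3.675 ft/s
v_mean = 0.86 × 3.675 = 3.161 ft/s
Q = A × v_mean = 99.3 × 3.161 = 313.8 ft³/s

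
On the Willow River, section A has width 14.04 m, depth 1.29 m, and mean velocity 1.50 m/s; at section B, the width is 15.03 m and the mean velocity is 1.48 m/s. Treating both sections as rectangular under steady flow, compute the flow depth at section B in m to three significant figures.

Q = A₁V₁ = (14.04×1.29) × 1.50 = 27.17 m³/s
d₂ = Q/(b₂ V₂) = 27.17/(15.03×1.48) = 1.221 m

1.22 m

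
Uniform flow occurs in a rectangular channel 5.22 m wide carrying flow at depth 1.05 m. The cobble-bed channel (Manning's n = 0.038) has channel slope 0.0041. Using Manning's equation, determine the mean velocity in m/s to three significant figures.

A = b·y = 5.22 × 1.05 = 5.481 m²
P = b + 2y = 5.22 + 2×1.05 = 7.320 m
R = A/P = 5.481/7.320 = 0.7488 m
Q = (1/n)·A·R^(2/3)·S^(1/2) = (1/0.038) × 5.481 × 0.7488^(2/3) × 0.0041^(1/2) = 7.616 m³/s
V = Q/A = 7.616/5.481 = 1.389 m/s

1.39 m/s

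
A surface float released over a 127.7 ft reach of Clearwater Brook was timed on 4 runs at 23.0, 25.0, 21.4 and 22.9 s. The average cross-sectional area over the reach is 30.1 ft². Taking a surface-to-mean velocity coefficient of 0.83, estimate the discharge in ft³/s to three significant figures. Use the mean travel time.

t̄ = (23.0 + 25.0 + 21.4 + 22.9) / 4 = 23.075 s
v_surface = L / t̄ = 127.7 / 23.075 = 5.534 ft/s
v_mean = 0.83 × 5.534 = 4.593 ft/s
Q = A × v_mean = 30.1 × 4.593 = 138.3 ft³/s

138 ft³/s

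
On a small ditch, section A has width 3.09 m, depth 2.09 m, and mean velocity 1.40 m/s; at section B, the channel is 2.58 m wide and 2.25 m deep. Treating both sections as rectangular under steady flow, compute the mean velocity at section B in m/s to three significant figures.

1.56 m/s

Q = A₁V₁ = (3.09×2.09) × 1.40 = 9.041 m³/s
A₂ = 2.58 × 2.25 = 5.805 m²
V₂ = Q/A₂ = 9.041/5.805 = 1.558 m/s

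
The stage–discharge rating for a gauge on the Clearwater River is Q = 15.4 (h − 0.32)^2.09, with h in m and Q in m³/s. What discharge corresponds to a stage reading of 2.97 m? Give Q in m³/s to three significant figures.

Q = 15.4 × (2.97 − 0.32)^2.09 = 15.4 × 2.65^2.09 = 118.1 m³/s

118 m³/s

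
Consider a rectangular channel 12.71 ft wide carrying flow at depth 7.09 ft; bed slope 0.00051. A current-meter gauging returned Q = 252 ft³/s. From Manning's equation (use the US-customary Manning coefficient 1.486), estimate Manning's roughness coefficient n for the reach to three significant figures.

0.0269

A = b·y = 12.71 × 7.09 = 90.11 ft²
P = b + 2y = 12.71 + 2×7.09 = 26.89 ft
R = A/P = 90.11/26.89 = 3.351 ft
n = (1.486/Q)·A·R^(2/3)·S^(1/2) = (1.486/252) × 90.11 × 2.239 × 0.02258 = 0.02687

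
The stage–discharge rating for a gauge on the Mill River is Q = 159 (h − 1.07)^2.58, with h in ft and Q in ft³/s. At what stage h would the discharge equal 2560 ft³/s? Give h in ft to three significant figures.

h − h₀ = (Q/C)^(1/b) = (2560/159)^(1/2.58) = 2.936 ft
h = 1.07 + 2.936 = 4.006 ft

4.01 ft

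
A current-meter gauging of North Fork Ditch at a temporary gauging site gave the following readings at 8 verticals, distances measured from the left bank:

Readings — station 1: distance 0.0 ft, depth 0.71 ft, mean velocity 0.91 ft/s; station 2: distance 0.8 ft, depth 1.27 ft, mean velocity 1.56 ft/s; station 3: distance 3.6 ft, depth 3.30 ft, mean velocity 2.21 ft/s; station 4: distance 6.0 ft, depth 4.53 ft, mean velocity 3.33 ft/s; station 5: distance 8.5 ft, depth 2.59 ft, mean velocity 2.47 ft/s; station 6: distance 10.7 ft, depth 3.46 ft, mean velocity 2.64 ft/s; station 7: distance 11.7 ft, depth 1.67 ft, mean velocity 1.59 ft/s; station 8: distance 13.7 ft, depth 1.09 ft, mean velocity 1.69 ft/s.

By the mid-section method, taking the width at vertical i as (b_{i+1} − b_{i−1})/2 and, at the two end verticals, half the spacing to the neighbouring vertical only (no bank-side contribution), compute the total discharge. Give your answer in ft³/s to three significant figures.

95.2 ft³/s

w_1 = (0.8 − 0.0)/2 = 0.4 ft; q_1 = 0.91 × 0.71 × 0.4 = 0.2584 ft³/s
w_2 = (3.6 − 0.0)/2 = 1.8 ft; q_2 = 1.56 × 1.27 × 1.8 = 3.566 ft³/s
w_3 = (6.0 − 0.8)/2 = 2.6 ft; q_3 = 2.21 × 3.30 × 2.6 = 18.96 ft³/s
w_4 = (8.5 − 3.6)/2 = 2.45 ft; q_4 = 3.33 × 4.53 × 2.45 = 36.96 ft³/s
w_5 = (10.7 − 6.0)/2 = 2.35 ft; q_5 = 2.47 × 2.59 × 2.35 = 15.03 ft³/s
w_6 = (11.7 − 8.5)/2 = 1.6 ft; q_6 = 2.64 × 3.46 × 1.6 = 14.62 ft³/s
w_7 = (13.7 − 10.7)/2 = 1.5 ft; q_7 = 1.59 × 1.67 × 1.5 = 3.983 ft³/s
w_8 = (13.7 − 11.7)/2 = 1 ft; q_8 = 1.69 × 1.09 × 1 = 1.842 ft³/s
Q = Σ qᵢ = 95.22 ft³/s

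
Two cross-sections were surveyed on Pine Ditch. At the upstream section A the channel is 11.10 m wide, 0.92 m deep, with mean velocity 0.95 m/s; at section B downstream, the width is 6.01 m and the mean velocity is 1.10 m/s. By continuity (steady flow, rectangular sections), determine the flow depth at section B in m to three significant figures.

1.47 m

Q = A₁V₁ = (11.10×0.92) × 0.95 = 9.701 m³/s
d₂ = Q/(b₂ V₂) = 9.701/(6.01×1.10) = 1.467 m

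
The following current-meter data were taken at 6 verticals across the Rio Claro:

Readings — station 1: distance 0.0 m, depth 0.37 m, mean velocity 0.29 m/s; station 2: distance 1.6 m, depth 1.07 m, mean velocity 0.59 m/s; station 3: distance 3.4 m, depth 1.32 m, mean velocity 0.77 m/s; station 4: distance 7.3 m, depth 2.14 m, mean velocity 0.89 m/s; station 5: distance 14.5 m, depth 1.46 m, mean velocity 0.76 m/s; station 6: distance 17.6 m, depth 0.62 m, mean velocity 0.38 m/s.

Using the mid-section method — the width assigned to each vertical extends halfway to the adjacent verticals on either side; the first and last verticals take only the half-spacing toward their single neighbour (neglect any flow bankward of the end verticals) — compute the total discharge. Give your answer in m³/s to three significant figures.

w_1 = (1.6 − 0.0)/2 = 0.8 m; q_1 = 0.29 × 0.37 × 0.8 = 0.08584 m³/s
w_2 = (3.4 − 0.0)/2 = 1.7 m; q_2 = 0.59 × 1.07 × 1.7 = 1.073 m³/s
w_3 = (7.3 − 1.6)/2 = 2.85 m; q_3 = 0.77 × 1.32 × 2.85 = 2.897 m³/s
w_4 = (14.5 − 3.4)/2 = 5.55 m; q_4 = 0.89 × 2.14 × 5.55 = 10.57 m³/s
w_5 = (17.6 − 7.3)/2 = 5.15 m; q_5 = 0.76 × 1.46 × 5.15 = 5.714 m³/s
w_6 = (17.6 − 14.5)/2 = 1.55 m; q_6 = 0.38 × 0.62 × 1.55 = 0.3652 m³/s
Q = Σ qᵢ = 20.71 m³/s

20.7 m³/s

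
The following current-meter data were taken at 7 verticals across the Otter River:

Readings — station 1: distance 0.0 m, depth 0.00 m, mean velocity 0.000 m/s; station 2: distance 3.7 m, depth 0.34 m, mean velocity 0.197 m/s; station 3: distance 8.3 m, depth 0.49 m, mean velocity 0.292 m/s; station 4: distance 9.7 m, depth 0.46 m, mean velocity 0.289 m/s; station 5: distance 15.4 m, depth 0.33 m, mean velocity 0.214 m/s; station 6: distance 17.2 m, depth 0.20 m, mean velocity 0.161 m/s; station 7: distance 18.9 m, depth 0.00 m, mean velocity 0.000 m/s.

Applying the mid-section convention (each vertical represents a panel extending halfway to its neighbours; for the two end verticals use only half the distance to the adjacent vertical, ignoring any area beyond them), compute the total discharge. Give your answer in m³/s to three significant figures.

w_2 = (8.3 − 0.0)/2 = 4.15 m; q_2 = 0.197 × 0.34 × 4.15 = 0.2780 m³/s
w_3 = (9.7 − 3.7)/2 = 3 m; q_3 = 0.292 × 0.49 × 3 = 0.4292 m³/s
w_4 = (15.4 − 8.3)/2 = 3.55 m; q_4 = 0.289 × 0.46 × 3.55 = 0.4719 m³/s
w_5 = (17.2 − 9.7)/2 = 3.75 m; q_5 = 0.214 × 0.33 × 3.75 = 0.2648 m³/s
w_6 = (18.9 − 15.4)/2 = 1.75 m; q_6 = 0.161 × 0.20 × 1.75 = 0.05635 m³/s
Stations 1, 7 contribute zero (depth or velocity is 0).
Q = Σ qᵢ = 1.500 m³/s

1.50 m³/s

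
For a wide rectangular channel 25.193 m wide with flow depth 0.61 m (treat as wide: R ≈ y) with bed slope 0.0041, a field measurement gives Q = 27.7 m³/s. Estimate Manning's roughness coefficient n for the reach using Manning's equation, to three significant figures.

A = b·y = 25.193 × 0.61 = 15.37 m²
Wide channel: R ≈ y = 0.61 m
n = (1/Q)·A·R^(2/3)·S^(1/2) = (1/27.7) × 15.37 × 0.7193 × 0.06403 = 0.02555

0.0256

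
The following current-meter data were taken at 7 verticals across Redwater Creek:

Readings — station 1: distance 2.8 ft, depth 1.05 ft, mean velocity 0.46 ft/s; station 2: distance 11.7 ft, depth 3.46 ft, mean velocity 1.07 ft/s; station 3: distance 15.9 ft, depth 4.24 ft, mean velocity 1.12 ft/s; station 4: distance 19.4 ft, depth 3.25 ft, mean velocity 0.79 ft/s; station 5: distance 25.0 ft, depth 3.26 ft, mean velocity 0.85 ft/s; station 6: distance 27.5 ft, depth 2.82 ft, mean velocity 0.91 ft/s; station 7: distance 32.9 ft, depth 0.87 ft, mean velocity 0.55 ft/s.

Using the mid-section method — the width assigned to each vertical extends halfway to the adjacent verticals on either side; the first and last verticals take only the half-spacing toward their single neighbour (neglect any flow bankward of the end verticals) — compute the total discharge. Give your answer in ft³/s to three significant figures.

79.0 ft³/s

w_1 = (11.7 − 2.8)/2 = 4.45 ft; q_1 = 0.46 × 1.05 × 4.45 = 2.149 ft³/s
w_2 = (15.9 − 2.8)/2 = 6.55 ft; q_2 = 1.07 × 3.46 × 6.55 = 24.25 ft³/s
w_3 = (19.4 − 11.7)/2 = 3.85 ft; q_3 = 1.12 × 4.24 × 3.85 = 18.28 ft³/s
w_4 = (25.0 − 15.9)/2 = 4.55 ft; q_4 = 0.79 × 3.25 × 4.55 = 11.68 ft³/s
w_5 = (27.5 − 19.4)/2 = 4.05 ft; q_5 = 0.85 × 3.26 × 4.05 = 11.22 ft³/s
w_6 = (32.9 − 25.0)/2 = 3.95 ft; q_6 = 0.91 × 2.82 × 3.95 = 10.14 ft³/s
w_7 = (32.9 − 27.5)/2 = 2.7 ft; q_7 = 0.55 × 0.87 × 2.7 = 1.292 ft³/s
Q = Σ qᵢ = 79.01 ft³/s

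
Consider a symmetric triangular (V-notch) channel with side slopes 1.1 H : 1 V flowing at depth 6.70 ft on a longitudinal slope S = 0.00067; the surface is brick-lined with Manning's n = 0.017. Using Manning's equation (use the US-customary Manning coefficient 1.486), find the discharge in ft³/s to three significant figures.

205 ft³/s

A = z·y² = 1.1×6.70² = 49.38 ft²
P = 2y√(1+z²) = 2×6.70×√(1+1.1²) = 19.92 ft
R = A/P = 49.38/19.92 = 2.479 ft
Q = (1.486/n)·A·R^(2/3)·S^(1/2) = (1.486/0.017) × 49.38 × 2.479^(2/3) × 0.00067^(1/2) = 204.6 ft³/s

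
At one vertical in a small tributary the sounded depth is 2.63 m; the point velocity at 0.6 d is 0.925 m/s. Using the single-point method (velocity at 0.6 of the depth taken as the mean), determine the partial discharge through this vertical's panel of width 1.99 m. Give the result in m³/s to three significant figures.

v̄ = v₀.₆ = 0.925 m/s
q = v̄ × d × w = 0.9250 × 2.63 × 1.99 = 4.841 m³/s

4.84 m³/s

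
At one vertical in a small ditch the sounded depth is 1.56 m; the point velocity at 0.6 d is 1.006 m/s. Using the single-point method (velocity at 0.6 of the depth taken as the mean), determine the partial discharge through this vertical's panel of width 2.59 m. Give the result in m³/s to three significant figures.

v̄ = v₀.₆ = 1.006 m/s
q = v̄ × d × w = 1.006 × 1.56 × 2.59 = 4.065 m³/s

4.06 m³/s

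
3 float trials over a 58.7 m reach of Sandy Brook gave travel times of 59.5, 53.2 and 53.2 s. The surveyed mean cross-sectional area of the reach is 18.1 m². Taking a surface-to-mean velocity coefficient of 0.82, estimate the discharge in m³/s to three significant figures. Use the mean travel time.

t̄ = (59.5 + 53.2 + 53.2) / 3 = 55.3 s
v_surface = L / t̄ = 58.7 / 55.3 = 1.061 m/s
v_mean = 0.82 × 1.061 = 0.8704 m/s
Q = A × v_mean = 18.1 × 0.8704 = 15.75 m³/s

15.8 m³/s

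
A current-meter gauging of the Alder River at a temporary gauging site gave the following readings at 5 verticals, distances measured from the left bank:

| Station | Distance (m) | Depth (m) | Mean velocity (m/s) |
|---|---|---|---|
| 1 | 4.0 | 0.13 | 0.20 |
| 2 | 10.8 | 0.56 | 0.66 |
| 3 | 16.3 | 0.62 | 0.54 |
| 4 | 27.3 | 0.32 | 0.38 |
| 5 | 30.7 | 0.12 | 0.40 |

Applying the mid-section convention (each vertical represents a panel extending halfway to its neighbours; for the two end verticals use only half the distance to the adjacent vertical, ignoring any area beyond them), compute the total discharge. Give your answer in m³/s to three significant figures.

w_1 = (10.8 − 4.0)/2 = 3.4 m; q_1 = 0.20 × 0.13 × 3.4 = 0.08840 m³/s
w_2 = (16.3 − 4.0)/2 = 6.15 m; q_2 = 0.66 × 0.56 × 6.15 = 2.273 m³/s
w_3 = (27.3 − 10.8)/2 = 8.25 m; q_3 = 0.54 × 0.62 × 8.25 = 2.762 m³/s
w_4 = (30.7 − 16.3)/2 = 7.2 m; q_4 = 0.38 × 0.32 × 7.2 = 0.8755 m³/s
w_5 = (30.7 − 27.3)/2 = 1.7 m; q_5 = 0.40 × 0.12 × 1.7 = 0.08160 m³/s
Q = Σ qᵢ = 6.081 m³/s

6.08 m³/s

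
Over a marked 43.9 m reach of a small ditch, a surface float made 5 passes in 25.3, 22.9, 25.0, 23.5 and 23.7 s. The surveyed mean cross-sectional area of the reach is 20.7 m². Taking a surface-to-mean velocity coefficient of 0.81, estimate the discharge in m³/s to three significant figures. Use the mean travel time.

t̄ = (25.3 + 22.9 + 25.0 + 23.5 + 23.7) / 5 = 24.08 s
v_surface = L / t̄ = 43.9 / 24.08 = 1.823 m/s
v_mean = 0.81 × 1.823 = 1.477 m/s
Q = A × v_mean = 20.7 × 1.477 = 30.57 m³/s

30.6 m³/s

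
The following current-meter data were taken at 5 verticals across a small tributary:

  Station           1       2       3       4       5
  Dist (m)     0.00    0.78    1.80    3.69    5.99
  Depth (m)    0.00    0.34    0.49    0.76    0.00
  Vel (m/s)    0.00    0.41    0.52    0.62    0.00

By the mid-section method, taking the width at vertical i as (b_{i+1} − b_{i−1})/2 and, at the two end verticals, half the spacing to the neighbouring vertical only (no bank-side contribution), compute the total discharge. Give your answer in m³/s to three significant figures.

1.48 m³/s

w_2 = (1.80 − 0.00)/2 = 0.9 m; q_2 = 0.41 × 0.34 × 0.9 = 0.1255 m³/s
w_3 = (3.69 − 0.78)/2 = 1.455 m; q_3 = 0.52 × 0.49 × 1.455 = 0.3707 m³/s
w_4 = (5.99 − 1.80)/2 = 2.095 m; q_4 = 0.62 × 0.76 × 2.095 = 0.9872 m³/s
Stations 1, 5 contribute zero (depth or velocity is 0).
Q = Σ qᵢ = 1.483 m³/s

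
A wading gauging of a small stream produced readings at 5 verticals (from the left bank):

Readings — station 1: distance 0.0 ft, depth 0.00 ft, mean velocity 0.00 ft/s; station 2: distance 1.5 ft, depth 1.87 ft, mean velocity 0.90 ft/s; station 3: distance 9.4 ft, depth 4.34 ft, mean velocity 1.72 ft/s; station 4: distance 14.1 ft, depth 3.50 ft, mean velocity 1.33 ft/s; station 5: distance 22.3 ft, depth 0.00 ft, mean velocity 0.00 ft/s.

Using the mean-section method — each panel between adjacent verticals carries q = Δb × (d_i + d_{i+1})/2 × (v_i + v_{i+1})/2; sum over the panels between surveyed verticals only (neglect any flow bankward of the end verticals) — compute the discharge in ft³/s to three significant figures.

Panel 1-2: Δb = 1.5 ft, d̄ = (0.00+1.87)/2 = 0.935, v̄ = (0.00+0.90)/2 = 0.45 → q = 1.5×0.935×0.45 = 0.6311 ft³/s
Panel 2-3: Δb = 7.9 ft, d̄ = (1.87+4.34)/2 = 3.105, v̄ = (0.90+1.72)/2 = 1.31 → q = 7.9×3.105×1.31 = 32.13 ft³/s
Panel 3-4: Δb = 4.7 ft, d̄ = (4.34+3.50)/2 = 3.92, v̄ = (1.72+1.33)/2 = 1.525 → q = 4.7×3.92×1.525 = 28.10 ft³/s
Panel 4-5: Δb = 8.2 ft, d̄ = (3.50+0.00)/2 = 1.75, v̄ = (1.33+0.00)/2 = 0.665 → q = 8.2×1.75×0.665 = 9.543 ft³/s
Q = Σ q = 70.40 ft³/s

70.4 ft³/s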